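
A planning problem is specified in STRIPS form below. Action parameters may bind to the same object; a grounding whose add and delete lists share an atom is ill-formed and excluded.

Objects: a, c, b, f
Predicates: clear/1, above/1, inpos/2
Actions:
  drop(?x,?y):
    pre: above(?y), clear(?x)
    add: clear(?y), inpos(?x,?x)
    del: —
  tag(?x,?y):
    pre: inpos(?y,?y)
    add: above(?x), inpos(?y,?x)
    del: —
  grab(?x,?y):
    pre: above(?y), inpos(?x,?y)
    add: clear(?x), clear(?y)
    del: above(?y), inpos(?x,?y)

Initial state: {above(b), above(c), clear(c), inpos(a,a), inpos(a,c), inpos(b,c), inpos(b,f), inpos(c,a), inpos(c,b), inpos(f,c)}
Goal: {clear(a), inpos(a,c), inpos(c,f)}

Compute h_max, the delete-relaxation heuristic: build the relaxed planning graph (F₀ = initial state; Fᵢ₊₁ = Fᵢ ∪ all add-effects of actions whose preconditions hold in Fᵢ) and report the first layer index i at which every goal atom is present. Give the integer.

F0 = init (10 atoms)
F1 = F0 ∪ {above(a), above(f), clear(a), clear(b), clear(f), inpos(a,b), inpos(a,f), inpos(c,c)}  (18 atoms)
F2 = F1 ∪ {inpos(b,b), inpos(c,f), inpos(f,f)}  (21 atoms)
goal ⊆ F2  ⇒  h_max = 2

2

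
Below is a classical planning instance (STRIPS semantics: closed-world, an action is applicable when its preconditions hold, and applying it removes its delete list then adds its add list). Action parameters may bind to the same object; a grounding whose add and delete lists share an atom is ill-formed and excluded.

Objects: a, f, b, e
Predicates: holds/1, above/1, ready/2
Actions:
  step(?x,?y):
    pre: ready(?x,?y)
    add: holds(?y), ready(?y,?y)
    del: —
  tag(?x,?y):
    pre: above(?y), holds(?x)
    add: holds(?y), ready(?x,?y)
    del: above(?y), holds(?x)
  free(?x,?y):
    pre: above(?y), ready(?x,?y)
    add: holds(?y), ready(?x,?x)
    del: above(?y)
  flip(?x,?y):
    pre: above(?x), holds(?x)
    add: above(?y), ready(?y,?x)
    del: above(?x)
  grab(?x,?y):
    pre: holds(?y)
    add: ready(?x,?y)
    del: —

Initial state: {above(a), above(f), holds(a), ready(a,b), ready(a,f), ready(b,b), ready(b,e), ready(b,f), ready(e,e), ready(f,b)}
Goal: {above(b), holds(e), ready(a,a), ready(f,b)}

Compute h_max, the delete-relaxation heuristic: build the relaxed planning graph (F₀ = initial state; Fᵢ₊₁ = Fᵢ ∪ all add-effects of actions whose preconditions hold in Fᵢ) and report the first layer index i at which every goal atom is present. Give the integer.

1

F0 = init (10 atoms)
F1 = F0 ∪ {above(b), above(e), holds(b), holds(e), holds(f), ready(a,a), ready(b,a), ready(e,a), ready(f,a), ready(f,f)}  (20 atoms)
goal ⊆ F1  ⇒  h_max = 1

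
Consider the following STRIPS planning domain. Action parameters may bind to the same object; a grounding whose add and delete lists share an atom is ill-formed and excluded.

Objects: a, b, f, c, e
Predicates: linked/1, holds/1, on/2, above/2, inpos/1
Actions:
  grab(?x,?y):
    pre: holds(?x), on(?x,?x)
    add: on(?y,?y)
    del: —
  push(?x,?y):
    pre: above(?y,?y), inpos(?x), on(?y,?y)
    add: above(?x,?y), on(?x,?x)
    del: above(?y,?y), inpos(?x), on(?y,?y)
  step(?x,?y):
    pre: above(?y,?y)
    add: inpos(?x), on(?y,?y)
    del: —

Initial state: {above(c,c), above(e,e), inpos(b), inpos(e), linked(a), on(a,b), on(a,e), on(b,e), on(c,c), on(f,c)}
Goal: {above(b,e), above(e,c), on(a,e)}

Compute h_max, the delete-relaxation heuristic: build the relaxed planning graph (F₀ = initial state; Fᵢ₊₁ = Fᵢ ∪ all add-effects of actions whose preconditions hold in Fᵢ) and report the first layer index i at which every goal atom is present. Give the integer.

F0 = init (10 atoms)
F1 = F0 ∪ {above(b,c), above(e,c), inpos(a), inpos(c), inpos(f), on(b,b), on(e,e)}  (17 atoms)
F2 = F1 ∪ {above(a,c), above(a,e), above(b,e), above(c,e), above(f,c), above(f,e), on(a,a), on(f,f)}  (25 atoms)
goal ⊆ F2  ⇒  h_max = 2

2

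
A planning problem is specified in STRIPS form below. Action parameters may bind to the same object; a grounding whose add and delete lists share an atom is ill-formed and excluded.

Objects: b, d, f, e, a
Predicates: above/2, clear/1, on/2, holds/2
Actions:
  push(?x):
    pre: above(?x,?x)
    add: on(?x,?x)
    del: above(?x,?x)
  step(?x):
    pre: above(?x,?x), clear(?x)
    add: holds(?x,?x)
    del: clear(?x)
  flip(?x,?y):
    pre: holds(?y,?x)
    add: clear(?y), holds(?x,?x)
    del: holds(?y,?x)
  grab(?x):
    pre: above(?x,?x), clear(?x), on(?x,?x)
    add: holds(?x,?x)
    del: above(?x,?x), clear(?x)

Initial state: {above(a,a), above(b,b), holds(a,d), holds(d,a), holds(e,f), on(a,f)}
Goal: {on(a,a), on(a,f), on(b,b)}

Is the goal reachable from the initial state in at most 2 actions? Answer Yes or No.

Yes

1. push(b)  →  {above(a,a), holds(a,d), holds(d,a), holds(e,f), on(a,f), on(b,b)}
2. push(a)  →  {holds(a,d), holds(d,a), holds(e,f), on(a,a), on(a,f), on(b,b)}
optimal plan length = 2; 2 ≤ 2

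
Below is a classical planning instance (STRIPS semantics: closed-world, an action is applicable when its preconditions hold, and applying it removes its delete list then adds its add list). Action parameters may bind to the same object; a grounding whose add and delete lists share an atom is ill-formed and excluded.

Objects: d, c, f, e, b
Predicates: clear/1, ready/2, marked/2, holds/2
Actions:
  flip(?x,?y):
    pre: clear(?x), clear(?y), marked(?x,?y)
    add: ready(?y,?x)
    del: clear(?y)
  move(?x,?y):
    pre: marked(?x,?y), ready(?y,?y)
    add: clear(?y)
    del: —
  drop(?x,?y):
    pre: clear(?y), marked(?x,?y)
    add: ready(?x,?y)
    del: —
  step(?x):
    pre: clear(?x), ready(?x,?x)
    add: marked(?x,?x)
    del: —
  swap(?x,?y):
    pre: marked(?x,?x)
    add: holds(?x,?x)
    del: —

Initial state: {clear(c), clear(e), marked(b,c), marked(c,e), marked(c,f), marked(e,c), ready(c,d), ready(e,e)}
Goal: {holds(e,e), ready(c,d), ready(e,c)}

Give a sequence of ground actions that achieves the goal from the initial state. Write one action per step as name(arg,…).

drop(e,c); step(e); swap(e,d)

1. drop(e,c)  →  {clear(c), clear(e), marked(b,c), marked(c,e), marked(c,f), marked(e,c), ready(c,d), ready(e,c), ready(e,e)}
2. step(e)  →  {clear(c), clear(e), marked(b,c), marked(c,e), marked(c,f), marked(e,c), marked(e,e), ready(c,d), ready(e,c), ready(e,e)}
3. swap(e,d)  →  {clear(c), clear(e), holds(e,e), marked(b,c), marked(c,e), marked(c,f), marked(e,c), marked(e,e), ready(c,d), ready(e,c), ready(e,e)}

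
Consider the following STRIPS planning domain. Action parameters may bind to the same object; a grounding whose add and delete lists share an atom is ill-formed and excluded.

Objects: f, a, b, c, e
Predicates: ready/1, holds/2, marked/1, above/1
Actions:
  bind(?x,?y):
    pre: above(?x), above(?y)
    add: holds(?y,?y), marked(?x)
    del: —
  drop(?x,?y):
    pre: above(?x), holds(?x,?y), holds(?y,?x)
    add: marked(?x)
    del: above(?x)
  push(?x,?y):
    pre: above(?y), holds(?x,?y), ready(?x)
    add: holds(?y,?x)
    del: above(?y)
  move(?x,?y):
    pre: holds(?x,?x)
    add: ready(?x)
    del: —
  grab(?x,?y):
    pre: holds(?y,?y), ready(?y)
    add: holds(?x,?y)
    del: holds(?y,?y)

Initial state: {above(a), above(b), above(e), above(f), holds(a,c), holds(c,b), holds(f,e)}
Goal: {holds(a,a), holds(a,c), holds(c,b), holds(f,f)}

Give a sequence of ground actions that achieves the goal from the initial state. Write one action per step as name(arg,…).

1. bind(f,f)  →  {above(a), above(b), above(e), above(f), holds(a,c), holds(c,b), holds(f,e), holds(f,f), marked(f)}
2. bind(f,a)  →  {above(a), above(b), above(e), above(f), holds(a,a), holds(a,c), holds(c,b), holds(f,e), holds(f,f), marked(f)}

bind(f,f); bind(f,a)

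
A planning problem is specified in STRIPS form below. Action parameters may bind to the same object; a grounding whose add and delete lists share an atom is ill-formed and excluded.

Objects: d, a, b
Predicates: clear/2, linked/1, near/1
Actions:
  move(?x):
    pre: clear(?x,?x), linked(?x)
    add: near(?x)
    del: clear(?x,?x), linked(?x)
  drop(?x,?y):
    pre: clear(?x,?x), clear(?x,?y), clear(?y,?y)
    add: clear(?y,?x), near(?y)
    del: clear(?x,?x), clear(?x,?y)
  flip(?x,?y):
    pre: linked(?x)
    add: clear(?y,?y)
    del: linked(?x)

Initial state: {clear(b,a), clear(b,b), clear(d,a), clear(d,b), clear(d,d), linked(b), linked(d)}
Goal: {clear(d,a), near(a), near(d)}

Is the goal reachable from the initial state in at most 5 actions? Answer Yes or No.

1. move(d)  →  {clear(b,a), clear(b,b), clear(d,a), clear(d,b), linked(b), near(d)}
2. flip(b,a)  →  {clear(a,a), clear(b,a), clear(b,b), clear(d,a), clear(d,b), near(d)}
3. drop(b,a)  →  {clear(a,a), clear(a,b), clear(d,a), clear(d,b), near(a), near(d)}
optimal plan length = 3; 3 ≤ 5

Yes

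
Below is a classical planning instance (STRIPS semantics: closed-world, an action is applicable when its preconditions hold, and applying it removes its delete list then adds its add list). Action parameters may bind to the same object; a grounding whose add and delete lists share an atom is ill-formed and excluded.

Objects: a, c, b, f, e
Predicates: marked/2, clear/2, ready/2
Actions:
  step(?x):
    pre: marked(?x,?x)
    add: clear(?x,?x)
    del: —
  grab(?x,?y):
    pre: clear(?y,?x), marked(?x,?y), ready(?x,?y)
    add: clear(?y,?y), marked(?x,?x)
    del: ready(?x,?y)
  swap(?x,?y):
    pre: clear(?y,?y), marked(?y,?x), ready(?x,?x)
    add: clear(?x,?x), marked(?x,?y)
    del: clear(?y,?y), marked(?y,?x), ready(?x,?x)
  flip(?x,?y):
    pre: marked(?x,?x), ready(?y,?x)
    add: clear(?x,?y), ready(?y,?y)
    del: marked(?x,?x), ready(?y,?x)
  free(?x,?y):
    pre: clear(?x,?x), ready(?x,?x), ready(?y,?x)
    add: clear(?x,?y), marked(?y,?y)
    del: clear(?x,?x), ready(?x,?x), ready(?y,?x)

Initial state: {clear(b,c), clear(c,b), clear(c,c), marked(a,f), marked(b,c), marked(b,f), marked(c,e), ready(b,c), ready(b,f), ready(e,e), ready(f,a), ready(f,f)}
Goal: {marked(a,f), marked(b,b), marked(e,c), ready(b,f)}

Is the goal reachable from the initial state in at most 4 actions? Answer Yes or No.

Yes

1. grab(b,c)  →  {clear(b,c), clear(c,b), clear(c,c), marked(a,f), marked(b,b), marked(b,c), marked(b,f), marked(c,e), ready(b,f), ready(e,e), ready(f,a), ready(f,f)}
2. swap(e,c)  →  {clear(b,c), clear(c,b), clear(e,e), marked(a,f), marked(b,b), marked(b,c), marked(b,f), marked(e,c), ready(b,f), ready(f,a), ready(f,f)}
optimal plan length = 2; 2 ≤ 4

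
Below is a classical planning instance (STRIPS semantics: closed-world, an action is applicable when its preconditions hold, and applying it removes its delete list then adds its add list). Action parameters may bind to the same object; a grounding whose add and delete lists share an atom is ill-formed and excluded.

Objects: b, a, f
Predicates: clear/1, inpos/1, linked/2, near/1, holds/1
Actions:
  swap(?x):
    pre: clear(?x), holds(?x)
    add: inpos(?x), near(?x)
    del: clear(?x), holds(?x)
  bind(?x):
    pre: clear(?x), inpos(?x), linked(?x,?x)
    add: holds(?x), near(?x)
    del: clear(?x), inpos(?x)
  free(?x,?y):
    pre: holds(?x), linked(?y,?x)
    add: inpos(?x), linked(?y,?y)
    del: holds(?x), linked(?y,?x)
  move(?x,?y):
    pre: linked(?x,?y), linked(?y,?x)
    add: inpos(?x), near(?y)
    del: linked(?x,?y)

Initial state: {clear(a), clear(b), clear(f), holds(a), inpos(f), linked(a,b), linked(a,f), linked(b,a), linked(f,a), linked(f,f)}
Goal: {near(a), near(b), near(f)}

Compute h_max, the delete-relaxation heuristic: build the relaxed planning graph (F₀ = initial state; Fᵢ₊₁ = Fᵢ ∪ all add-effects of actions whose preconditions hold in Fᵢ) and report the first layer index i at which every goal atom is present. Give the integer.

1

F0 = init (10 atoms)
F1 = F0 ∪ {holds(f), inpos(a), inpos(b), linked(b,b), near(a), near(b), near(f)}  (17 atoms)
goal ⊆ F1  ⇒  h_max = 1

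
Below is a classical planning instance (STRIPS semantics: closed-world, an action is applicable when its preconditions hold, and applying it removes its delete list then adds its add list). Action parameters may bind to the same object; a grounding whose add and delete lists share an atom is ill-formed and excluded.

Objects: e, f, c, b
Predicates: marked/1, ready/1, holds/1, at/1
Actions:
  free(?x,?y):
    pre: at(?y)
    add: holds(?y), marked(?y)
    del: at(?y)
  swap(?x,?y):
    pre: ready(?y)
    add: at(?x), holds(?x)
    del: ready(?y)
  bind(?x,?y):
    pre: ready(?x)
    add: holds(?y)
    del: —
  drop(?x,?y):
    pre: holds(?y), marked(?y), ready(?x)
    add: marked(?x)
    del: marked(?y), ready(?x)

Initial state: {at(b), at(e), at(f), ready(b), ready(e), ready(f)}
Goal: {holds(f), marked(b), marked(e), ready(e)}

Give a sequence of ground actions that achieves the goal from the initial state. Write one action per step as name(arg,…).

free(e,e); free(e,f); free(e,b)

1. free(e,e)  →  {at(b), at(f), holds(e), marked(e), ready(b), ready(e), ready(f)}
2. free(e,f)  →  {at(b), holds(e), holds(f), marked(e), marked(f), ready(b), ready(e), ready(f)}
3. free(e,b)  →  {holds(b), holds(e), holds(f), marked(b), marked(e), marked(f), ready(b), ready(e), ready(f)}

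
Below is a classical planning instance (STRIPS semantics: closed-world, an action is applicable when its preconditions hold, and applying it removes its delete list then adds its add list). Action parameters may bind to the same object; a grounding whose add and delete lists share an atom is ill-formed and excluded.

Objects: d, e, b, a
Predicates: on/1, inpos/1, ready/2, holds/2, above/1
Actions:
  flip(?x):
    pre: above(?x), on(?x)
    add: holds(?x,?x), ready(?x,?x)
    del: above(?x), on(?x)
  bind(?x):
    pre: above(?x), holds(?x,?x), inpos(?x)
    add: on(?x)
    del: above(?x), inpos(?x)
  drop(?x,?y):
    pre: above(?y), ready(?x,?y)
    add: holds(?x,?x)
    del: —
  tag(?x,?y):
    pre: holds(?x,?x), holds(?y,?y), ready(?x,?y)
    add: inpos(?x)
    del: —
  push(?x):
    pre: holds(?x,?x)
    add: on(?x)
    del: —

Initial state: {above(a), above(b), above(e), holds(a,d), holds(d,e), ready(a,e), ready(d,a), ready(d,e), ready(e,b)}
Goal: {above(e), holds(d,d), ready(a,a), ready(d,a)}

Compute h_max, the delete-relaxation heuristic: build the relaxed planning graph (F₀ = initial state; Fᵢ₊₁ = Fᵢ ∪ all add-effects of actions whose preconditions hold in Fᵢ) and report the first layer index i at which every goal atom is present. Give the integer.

F0 = init (9 atoms)
F1 = F0 ∪ {holds(a,a), holds(d,d), holds(e,e)}  (12 atoms)
F2 = F1 ∪ {inpos(a), inpos(d), on(a), on(d), on(e)}  (17 atoms)
F3 = F2 ∪ {ready(a,a), ready(e,e)}  (19 atoms)
goal ⊆ F3  ⇒  h_max = 3

3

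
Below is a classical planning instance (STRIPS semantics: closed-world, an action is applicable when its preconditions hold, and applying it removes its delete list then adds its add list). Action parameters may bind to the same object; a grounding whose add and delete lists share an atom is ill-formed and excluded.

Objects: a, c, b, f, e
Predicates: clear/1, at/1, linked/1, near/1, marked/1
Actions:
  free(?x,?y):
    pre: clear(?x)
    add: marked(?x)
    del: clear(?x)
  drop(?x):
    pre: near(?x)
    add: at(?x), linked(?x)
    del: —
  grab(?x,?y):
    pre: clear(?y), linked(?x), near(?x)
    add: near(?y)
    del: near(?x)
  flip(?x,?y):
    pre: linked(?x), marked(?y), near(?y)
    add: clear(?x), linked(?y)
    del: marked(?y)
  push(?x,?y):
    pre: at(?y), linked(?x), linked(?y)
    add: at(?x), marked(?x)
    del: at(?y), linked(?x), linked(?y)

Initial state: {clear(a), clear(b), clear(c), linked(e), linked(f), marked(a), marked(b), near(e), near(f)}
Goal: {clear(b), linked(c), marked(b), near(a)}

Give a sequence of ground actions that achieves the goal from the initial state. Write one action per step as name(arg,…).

grab(f,a); grab(e,c); drop(c)

1. grab(f,a)  →  {clear(a), clear(b), clear(c), linked(e), linked(f), marked(a), marked(b), near(a), near(e)}
2. grab(e,c)  →  {clear(a), clear(b), clear(c), linked(e), linked(f), marked(a), marked(b), near(a), near(c)}
3. drop(c)  →  {at(c), clear(a), clear(b), clear(c), linked(c), linked(e), linked(f), marked(a), marked(b), near(a), near(c)}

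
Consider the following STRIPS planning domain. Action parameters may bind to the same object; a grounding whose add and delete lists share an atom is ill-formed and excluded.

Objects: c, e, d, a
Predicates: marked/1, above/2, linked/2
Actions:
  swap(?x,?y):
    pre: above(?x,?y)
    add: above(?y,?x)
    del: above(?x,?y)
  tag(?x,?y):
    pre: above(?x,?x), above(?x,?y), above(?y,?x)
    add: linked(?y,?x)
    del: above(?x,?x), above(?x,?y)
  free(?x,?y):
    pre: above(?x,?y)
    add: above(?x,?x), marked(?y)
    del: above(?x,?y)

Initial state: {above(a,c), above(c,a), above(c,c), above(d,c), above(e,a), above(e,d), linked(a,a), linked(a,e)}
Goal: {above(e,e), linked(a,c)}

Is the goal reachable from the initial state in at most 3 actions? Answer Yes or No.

1. tag(c,a)  →  {above(a,c), above(d,c), above(e,a), above(e,d), linked(a,a), linked(a,c), linked(a,e)}
2. free(e,d)  →  {above(a,c), above(d,c), above(e,a), above(e,e), linked(a,a), linked(a,c), linked(a,e), marked(d)}
optimal plan length = 2; 2 ≤ 3

Yes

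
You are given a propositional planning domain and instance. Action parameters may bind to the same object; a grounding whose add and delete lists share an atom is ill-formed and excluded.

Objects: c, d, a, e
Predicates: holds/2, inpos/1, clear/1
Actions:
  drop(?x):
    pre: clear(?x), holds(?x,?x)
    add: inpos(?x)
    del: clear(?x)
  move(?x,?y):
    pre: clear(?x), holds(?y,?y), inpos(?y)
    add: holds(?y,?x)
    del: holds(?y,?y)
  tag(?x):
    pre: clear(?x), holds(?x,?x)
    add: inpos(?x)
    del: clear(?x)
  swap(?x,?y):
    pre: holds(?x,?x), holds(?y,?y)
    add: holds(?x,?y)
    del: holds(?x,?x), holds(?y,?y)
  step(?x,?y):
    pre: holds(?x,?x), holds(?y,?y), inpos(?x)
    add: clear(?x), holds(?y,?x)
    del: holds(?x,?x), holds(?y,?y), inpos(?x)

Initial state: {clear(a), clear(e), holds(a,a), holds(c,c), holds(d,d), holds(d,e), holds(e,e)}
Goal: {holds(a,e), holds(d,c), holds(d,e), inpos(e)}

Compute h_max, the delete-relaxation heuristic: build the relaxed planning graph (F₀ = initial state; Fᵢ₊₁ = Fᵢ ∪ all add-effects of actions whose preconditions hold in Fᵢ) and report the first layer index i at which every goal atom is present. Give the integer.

F0 = init (7 atoms)
F1 = F0 ∪ {holds(a,c), holds(a,d), holds(a,e), holds(c,a), holds(c,d), holds(c,e), holds(d,a), holds(d,c), holds(e,a), holds(e,c), holds(e,d), inpos(a), inpos(e)}  (20 atoms)
goal ⊆ F1  ⇒  h_max = 1

1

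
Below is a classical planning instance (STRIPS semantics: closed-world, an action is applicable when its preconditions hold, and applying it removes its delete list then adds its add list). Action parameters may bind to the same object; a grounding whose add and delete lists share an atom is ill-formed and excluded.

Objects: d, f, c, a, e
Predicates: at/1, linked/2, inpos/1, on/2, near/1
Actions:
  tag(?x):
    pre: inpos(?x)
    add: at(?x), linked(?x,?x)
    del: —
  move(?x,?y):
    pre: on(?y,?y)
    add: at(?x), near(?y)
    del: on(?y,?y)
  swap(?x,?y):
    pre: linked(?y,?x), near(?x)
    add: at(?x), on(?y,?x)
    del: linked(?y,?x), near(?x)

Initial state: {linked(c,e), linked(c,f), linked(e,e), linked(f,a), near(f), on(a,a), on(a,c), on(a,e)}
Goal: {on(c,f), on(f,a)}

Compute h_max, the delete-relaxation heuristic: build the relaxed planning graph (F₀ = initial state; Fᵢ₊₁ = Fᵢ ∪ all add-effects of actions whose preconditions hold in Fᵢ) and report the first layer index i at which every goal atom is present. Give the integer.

2

F0 = init (8 atoms)
F1 = F0 ∪ {at(a), at(c), at(d), at(e), at(f), near(a), on(c,f)}  (15 atoms)
F2 = F1 ∪ {on(f,a)}  (16 atoms)
goal ⊆ F2  ⇒  h_max = 2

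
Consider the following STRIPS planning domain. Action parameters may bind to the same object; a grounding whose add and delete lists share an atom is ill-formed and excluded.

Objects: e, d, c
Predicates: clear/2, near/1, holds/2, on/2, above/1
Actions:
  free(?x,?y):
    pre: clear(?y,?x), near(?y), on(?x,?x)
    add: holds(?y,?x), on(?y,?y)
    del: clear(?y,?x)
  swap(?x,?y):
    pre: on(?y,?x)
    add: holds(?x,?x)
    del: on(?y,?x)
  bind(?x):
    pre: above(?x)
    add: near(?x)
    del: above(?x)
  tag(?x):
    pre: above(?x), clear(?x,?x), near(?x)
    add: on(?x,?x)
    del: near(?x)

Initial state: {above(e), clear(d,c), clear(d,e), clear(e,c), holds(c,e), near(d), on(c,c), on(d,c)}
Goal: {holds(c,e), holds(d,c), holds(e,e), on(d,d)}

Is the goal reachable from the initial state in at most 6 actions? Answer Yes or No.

Yes

1. free(c,d)  →  {above(e), clear(d,e), clear(e,c), holds(c,e), holds(d,c), near(d), on(c,c), on(d,c), on(d,d)}
2. bind(e)  →  {clear(d,e), clear(e,c), holds(c,e), holds(d,c), near(d), near(e), on(c,c), on(d,c), on(d,d)}
3. free(c,e)  →  {clear(d,e), holds(c,e), holds(d,c), holds(e,c), near(d), near(e), on(c,c), on(d,c), on(d,d), on(e,e)}
4. swap(e,e)  →  {clear(d,e), holds(c,e), holds(d,c), holds(e,c), holds(e,e), near(d), near(e), on(c,c), on(d,c), on(d,d)}
optimal plan length = 4; 4 ≤ 6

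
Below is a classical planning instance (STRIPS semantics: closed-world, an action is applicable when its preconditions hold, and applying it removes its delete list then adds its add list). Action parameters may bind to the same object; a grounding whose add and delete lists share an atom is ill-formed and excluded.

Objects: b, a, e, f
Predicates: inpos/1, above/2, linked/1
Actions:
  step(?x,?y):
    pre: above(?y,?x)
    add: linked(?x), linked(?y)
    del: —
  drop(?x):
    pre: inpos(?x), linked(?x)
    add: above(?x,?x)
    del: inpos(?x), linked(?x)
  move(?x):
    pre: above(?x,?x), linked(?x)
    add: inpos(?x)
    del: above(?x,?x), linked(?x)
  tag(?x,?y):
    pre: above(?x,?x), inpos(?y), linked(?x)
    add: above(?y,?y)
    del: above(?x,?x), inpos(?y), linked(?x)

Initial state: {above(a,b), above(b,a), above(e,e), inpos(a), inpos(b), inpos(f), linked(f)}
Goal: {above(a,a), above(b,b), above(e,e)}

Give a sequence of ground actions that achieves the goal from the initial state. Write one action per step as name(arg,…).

1. step(b,a)  →  {above(a,b), above(b,a), above(e,e), inpos(a), inpos(b), inpos(f), linked(a), linked(b), linked(f)}
2. drop(b)  →  {above(a,b), above(b,a), above(b,b), above(e,e), inpos(a), inpos(f), linked(a), linked(f)}
3. drop(a)  →  {above(a,a), above(a,b), above(b,a), above(b,b), above(e,e), inpos(f), linked(f)}

step(b,a); drop(b); drop(a)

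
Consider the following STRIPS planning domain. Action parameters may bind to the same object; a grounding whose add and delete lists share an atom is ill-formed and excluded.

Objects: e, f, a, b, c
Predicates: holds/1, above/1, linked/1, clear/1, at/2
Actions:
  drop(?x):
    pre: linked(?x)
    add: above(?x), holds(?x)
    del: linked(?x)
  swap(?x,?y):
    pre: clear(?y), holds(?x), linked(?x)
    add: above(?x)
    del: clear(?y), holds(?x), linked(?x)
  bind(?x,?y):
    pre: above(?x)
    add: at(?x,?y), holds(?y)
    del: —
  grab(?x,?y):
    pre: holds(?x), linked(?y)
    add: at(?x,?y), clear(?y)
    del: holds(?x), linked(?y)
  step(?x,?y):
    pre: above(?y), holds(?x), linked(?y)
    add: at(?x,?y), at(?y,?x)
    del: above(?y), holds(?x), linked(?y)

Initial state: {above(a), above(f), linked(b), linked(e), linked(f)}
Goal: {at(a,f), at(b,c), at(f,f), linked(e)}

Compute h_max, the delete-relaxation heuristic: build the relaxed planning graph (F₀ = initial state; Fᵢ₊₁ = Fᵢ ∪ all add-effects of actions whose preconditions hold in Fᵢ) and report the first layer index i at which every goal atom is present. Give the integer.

F0 = init (5 atoms)
F1 = F0 ∪ {above(b), above(e), at(a,a), at(a,b), at(a,c), at(a,e), at(a,f), at(f,a), at(f,b), at(f,c), at(f,e), at(f,f), holds(a), holds(b), holds(c), holds(e), holds(f)}  (22 atoms)
F2 = F1 ∪ {at(b,a), at(b,b), at(b,c), at(b,e), at(b,f), at(c,b), at(c,e), at(c,f), at(e,a), at(e,b), at(e,c), at(e,e), at(e,f), clear(b), clear(e), clear(f)}  (38 atoms)
goal ⊆ F2  ⇒  h_max = 2

2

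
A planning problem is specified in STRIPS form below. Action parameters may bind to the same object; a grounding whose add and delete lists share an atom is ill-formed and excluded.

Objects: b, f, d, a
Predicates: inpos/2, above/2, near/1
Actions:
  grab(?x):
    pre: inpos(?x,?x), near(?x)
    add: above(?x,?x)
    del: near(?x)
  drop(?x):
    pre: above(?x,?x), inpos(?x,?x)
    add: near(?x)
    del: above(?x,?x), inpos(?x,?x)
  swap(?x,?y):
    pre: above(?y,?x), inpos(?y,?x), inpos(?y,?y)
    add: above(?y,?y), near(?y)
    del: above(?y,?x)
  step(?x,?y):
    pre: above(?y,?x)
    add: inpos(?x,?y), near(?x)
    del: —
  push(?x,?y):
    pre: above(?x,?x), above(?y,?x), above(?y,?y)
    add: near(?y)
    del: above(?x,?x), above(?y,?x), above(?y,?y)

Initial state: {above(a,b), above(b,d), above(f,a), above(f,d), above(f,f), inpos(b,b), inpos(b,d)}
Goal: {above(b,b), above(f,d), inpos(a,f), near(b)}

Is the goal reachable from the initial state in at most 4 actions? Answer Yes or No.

1. swap(d,b)  →  {above(a,b), above(b,b), above(f,a), above(f,d), above(f,f), inpos(b,b), inpos(b,d), near(b)}
2. step(a,f)  →  {above(a,b), above(b,b), above(f,a), above(f,d), above(f,f), inpos(a,f), inpos(b,b), inpos(b,d), near(a), near(b)}
optimal plan length = 2; 2 ≤ 4

Yes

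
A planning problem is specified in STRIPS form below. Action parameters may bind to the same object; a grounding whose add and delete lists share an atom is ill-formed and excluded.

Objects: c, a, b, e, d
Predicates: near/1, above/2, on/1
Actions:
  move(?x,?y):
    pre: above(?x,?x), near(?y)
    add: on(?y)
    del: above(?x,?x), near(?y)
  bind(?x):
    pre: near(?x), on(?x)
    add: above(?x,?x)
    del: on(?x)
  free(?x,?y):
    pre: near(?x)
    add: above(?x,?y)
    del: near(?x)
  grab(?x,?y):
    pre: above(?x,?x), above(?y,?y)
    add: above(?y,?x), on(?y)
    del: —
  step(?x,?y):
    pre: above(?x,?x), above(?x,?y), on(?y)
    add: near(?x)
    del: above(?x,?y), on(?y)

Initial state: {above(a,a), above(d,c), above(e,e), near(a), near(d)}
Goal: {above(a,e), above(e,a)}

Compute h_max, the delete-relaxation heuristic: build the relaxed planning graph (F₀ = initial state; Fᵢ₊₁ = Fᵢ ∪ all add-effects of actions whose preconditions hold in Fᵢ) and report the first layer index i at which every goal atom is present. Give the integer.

F0 = init (5 atoms)
F1 = F0 ∪ {above(a,b), above(a,c), above(a,d), above(a,e), above(d,a), above(d,b), above(d,d), above(d,e), above(e,a), on(a), on(d), on(e)}  (17 atoms)
goal ⊆ F1  ⇒  h_max = 1

1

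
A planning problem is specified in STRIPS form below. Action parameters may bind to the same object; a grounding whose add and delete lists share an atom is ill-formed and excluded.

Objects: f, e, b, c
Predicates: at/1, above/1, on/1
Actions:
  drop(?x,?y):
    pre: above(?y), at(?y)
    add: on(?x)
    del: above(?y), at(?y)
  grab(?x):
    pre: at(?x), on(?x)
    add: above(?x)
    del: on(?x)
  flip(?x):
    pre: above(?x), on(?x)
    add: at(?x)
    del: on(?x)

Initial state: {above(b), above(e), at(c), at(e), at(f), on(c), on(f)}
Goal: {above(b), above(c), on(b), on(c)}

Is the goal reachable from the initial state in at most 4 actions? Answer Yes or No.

Yes

1. drop(b,e)  →  {above(b), at(c), at(f), on(b), on(c), on(f)}
2. grab(f)  →  {above(b), above(f), at(c), at(f), on(b), on(c)}
3. grab(c)  →  {above(b), above(c), above(f), at(c), at(f), on(b)}
4. drop(c,f)  →  {above(b), above(c), at(c), on(b), on(c)}
optimal plan length = 4; 4 ≤ 4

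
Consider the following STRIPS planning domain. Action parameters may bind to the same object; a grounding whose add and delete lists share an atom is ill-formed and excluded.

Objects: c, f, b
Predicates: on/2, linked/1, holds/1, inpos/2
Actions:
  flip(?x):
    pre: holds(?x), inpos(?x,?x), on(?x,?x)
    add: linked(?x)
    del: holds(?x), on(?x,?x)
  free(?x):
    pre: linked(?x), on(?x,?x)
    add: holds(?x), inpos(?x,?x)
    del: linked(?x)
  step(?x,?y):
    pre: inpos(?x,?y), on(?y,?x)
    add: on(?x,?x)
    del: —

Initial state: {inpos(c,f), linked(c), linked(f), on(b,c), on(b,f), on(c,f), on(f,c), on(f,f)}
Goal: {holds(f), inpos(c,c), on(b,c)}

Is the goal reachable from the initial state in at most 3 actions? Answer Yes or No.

Yes

1. free(f)  →  {holds(f), inpos(c,f), inpos(f,f), linked(c), on(b,c), on(b,f), on(c,f), on(f,c), on(f,f)}
2. step(c,f)  →  {holds(f), inpos(c,f), inpos(f,f), linked(c), on(b,c), on(b,f), on(c,c), on(c,f), on(f,c), on(f,f)}
3. free(c)  →  {holds(c), holds(f), inpos(c,c), inpos(c,f), inpos(f,f), on(b,c), on(b,f), on(c,c), on(c,f), on(f,c), on(f,f)}
optimal plan length = 3; 3 ≤ 3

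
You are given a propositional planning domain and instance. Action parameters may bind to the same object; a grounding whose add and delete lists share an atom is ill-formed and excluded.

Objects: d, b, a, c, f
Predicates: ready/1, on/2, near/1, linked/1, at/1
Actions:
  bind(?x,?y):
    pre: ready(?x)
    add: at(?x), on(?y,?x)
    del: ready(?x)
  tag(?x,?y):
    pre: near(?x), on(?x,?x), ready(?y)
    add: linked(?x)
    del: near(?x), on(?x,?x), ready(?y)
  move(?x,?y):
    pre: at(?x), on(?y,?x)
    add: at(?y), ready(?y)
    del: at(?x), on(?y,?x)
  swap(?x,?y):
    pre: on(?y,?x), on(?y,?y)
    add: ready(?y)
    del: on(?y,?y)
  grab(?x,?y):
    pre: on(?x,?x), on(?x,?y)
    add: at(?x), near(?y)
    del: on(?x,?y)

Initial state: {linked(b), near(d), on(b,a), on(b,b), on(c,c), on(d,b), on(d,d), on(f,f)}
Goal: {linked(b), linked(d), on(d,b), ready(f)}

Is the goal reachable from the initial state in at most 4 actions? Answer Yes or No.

Yes

1. swap(b,b)  →  {linked(b), near(d), on(b,a), on(c,c), on(d,b), on(d,d), on(f,f), ready(b)}
2. tag(d,b)  →  {linked(b), linked(d), on(b,a), on(c,c), on(d,b), on(f,f)}
3. swap(f,f)  →  {linked(b), linked(d), on(b,a), on(c,c), on(d,b), ready(f)}
optimal plan length = 3; 3 ≤ 4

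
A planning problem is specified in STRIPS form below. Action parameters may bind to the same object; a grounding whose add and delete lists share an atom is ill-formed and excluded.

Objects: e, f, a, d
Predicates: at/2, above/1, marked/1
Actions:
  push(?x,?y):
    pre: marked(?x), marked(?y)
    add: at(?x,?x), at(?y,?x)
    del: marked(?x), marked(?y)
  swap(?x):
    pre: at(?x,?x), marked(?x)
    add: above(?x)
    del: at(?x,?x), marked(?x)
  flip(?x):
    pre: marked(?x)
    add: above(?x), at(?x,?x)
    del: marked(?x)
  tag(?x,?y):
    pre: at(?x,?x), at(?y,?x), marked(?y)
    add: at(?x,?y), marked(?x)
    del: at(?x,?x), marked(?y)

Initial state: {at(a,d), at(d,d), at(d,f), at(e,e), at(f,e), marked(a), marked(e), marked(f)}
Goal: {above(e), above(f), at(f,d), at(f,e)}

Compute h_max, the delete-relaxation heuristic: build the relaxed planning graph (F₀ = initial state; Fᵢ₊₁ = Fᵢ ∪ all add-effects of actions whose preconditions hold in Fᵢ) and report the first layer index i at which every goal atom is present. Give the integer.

2

F0 = init (8 atoms)
F1 = F0 ∪ {above(a), above(e), above(f), at(a,a), at(a,e), at(a,f), at(d,a), at(e,a), at(e,f), at(f,a), at(f,f), marked(d)}  (20 atoms)
F2 = F1 ∪ {above(d), at(d,e), at(e,d), at(f,d)}  (24 atoms)
goal ⊆ F2  ⇒  h_max = 2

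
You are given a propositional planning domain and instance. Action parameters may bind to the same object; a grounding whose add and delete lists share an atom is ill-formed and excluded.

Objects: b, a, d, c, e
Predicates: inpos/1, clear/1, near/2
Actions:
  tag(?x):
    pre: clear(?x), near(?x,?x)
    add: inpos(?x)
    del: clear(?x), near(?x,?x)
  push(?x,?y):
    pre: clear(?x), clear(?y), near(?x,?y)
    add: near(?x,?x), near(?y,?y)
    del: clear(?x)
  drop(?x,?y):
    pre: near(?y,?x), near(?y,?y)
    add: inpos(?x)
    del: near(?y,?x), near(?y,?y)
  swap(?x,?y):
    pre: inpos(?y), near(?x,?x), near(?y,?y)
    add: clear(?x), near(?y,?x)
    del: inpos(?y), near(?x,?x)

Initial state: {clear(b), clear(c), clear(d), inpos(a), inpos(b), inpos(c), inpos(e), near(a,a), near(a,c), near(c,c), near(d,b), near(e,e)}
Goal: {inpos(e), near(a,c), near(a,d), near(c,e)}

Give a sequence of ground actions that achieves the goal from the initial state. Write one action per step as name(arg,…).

push(d,b); swap(d,a); swap(e,c)

1. push(d,b)  →  {clear(b), clear(c), inpos(a), inpos(b), inpos(c), inpos(e), near(a,a), near(a,c), near(b,b), near(c,c), near(d,b), near(d,d), near(e,e)}
2. swap(d,a)  →  {clear(b), clear(c), clear(d), inpos(b), inpos(c), inpos(e), near(a,a), near(a,c), near(a,d), near(b,b), near(c,c), near(d,b), near(e,e)}
3. swap(e,c)  →  {clear(b), clear(c), clear(d), clear(e), inpos(b), inpos(e), near(a,a), near(a,c), near(a,d), near(b,b), near(c,c), near(c,e), near(d,b)}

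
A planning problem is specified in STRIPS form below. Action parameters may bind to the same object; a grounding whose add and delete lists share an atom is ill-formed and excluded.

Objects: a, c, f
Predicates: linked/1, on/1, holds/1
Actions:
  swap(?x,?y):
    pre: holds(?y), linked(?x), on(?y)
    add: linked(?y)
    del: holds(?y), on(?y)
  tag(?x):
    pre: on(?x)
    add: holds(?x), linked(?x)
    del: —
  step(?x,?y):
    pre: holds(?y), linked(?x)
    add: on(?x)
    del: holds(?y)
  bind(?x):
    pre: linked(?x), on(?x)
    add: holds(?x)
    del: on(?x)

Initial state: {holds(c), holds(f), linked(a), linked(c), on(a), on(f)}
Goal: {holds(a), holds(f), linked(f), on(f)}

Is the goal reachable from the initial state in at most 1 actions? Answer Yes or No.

No

1. tag(a)  →  {holds(a), holds(c), holds(f), linked(a), linked(c), on(a), on(f)}
2. tag(f)  →  {holds(a), holds(c), holds(f), linked(a), linked(c), linked(f), on(a), on(f)}
optimal plan length = 2; 2 > 1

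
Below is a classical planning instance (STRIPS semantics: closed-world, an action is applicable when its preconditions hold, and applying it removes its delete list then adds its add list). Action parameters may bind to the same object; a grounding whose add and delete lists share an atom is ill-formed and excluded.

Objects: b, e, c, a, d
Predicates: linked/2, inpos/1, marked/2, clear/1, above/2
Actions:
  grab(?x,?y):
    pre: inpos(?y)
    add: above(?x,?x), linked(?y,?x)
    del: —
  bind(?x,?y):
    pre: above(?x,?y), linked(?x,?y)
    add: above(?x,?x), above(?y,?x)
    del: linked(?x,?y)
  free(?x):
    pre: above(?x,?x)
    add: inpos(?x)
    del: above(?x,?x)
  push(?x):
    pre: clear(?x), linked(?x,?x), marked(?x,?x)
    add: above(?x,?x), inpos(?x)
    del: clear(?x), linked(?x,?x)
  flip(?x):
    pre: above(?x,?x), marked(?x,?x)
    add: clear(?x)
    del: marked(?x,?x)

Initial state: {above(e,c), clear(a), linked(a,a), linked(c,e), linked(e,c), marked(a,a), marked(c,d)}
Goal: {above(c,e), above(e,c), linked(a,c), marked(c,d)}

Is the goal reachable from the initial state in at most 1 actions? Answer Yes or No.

No

1. bind(e,c)  →  {above(c,e), above(e,c), above(e,e), clear(a), linked(a,a), linked(c,e), marked(a,a), marked(c,d)}
2. push(a)  →  {above(a,a), above(c,e), above(e,c), above(e,e), inpos(a), linked(c,e), marked(a,a), marked(c,d)}
3. grab(c,a)  →  {above(a,a), above(c,c), above(c,e), above(e,c), above(e,e), inpos(a), linked(a,c), linked(c,e), marked(a,a), marked(c,d)}
optimal plan length = 3; 3 > 1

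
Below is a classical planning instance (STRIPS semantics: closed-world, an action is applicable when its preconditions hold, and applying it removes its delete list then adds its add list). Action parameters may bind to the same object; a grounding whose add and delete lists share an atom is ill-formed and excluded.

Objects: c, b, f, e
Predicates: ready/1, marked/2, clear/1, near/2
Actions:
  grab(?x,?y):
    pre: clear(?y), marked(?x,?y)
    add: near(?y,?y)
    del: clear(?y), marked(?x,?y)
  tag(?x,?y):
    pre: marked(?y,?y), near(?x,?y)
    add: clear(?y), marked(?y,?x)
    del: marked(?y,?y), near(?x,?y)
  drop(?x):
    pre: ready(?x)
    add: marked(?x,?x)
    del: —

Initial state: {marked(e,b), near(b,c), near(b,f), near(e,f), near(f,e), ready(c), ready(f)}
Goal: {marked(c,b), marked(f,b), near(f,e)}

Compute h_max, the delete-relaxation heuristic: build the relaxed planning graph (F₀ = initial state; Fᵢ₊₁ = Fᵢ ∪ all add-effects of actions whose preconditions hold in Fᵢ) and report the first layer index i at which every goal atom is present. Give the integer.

F0 = init (7 atoms)
F1 = F0 ∪ {marked(c,c), marked(f,f)}  (9 atoms)
F2 = F1 ∪ {clear(c), clear(f), marked(c,b), marked(f,b), marked(f,e)}  (14 atoms)
goal ⊆ F2  ⇒  h_max = 2

2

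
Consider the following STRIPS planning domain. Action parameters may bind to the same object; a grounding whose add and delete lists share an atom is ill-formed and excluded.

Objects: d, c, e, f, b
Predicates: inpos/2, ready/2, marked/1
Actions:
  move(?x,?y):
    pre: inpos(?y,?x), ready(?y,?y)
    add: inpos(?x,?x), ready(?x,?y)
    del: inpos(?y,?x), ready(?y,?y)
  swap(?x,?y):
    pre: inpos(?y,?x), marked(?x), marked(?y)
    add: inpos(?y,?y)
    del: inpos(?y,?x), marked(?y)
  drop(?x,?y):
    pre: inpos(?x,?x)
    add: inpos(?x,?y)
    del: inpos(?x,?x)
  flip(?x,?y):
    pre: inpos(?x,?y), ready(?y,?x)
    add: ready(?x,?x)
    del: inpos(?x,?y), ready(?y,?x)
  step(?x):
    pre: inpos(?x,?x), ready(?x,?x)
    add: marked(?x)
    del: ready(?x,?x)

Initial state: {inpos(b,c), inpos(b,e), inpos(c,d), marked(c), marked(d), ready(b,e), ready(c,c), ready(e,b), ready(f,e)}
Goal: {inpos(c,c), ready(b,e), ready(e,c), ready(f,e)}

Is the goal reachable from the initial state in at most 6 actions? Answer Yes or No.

1. swap(d,c)  →  {inpos(b,c), inpos(b,e), inpos(c,c), marked(d), ready(b,e), ready(c,c), ready(e,b), ready(f,e)}
2. drop(c,e)  →  {inpos(b,c), inpos(b,e), inpos(c,e), marked(d), ready(b,e), ready(c,c), ready(e,b), ready(f,e)}
3. move(e,c)  →  {inpos(b,c), inpos(b,e), inpos(e,e), marked(d), ready(b,e), ready(e,b), ready(e,c), ready(f,e)}
4. flip(b,e)  →  {inpos(b,c), inpos(e,e), marked(d), ready(b,b), ready(b,e), ready(e,c), ready(f,e)}
5. move(c,b)  →  {inpos(c,c), inpos(e,e), marked(d), ready(b,e), ready(c,b), ready(e,c), ready(f,e)}
optimal plan length = 5; 5 ≤ 6

Yes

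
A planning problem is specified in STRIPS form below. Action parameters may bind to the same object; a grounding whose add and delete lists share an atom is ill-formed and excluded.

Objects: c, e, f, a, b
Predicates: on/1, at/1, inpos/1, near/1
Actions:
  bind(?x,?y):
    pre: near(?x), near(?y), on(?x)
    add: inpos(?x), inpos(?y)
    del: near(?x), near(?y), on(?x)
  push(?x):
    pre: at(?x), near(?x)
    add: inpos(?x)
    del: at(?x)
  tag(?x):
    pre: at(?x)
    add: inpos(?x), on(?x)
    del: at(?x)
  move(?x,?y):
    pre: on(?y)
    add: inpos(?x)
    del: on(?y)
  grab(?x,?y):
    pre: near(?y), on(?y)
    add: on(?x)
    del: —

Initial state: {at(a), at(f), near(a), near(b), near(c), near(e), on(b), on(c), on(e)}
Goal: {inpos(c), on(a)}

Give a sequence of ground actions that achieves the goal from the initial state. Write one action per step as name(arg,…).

bind(c,c); tag(a)

1. bind(c,c)  →  {at(a), at(f), inpos(c), near(a), near(b), near(e), on(b), on(e)}
2. tag(a)  →  {at(f), inpos(a), inpos(c), near(a), near(b), near(e), on(a), on(b), on(e)}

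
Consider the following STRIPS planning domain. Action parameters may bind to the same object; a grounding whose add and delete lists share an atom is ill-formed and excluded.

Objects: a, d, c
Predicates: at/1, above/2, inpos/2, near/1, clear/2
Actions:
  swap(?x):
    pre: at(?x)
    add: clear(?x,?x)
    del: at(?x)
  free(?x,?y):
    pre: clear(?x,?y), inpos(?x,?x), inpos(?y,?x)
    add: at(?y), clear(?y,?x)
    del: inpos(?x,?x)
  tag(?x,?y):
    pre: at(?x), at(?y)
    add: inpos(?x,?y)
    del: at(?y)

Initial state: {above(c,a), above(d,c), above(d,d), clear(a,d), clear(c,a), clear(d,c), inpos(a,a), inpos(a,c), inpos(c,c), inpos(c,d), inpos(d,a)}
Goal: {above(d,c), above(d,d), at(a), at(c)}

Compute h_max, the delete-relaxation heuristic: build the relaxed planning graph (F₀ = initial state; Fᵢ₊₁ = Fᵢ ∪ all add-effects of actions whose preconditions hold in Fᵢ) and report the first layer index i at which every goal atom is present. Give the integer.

3

F0 = init (11 atoms)
F1 = F0 ∪ {at(a), at(d), clear(a,c), clear(d,a)}  (15 atoms)
F2 = F1 ∪ {clear(a,a), clear(d,d), inpos(a,d), inpos(d,d)}  (19 atoms)
F3 = F2 ∪ {at(c), clear(c,d)}  (21 atoms)
goal ⊆ F3  ⇒  h_max = 3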